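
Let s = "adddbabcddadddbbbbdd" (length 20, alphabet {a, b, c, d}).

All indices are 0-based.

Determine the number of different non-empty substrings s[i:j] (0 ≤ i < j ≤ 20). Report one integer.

rank→(start, suffix):
  0 → (5, 'abcddadddbbbbdd')
  1 → (0, 'adddbabcddadddbbbbdd')
  2 → (10, 'adddbbbbdd')
  3 → (4, 'babcddadddbbbbdd')
  4 → (14, 'bbbbdd')
  5 → (15, 'bbbdd')
  6 → (16, 'bbdd')
  7 → (6, 'bcddadddbbbbdd')
  8 → (17, 'bdd')
  9 → (7, 'cddadddbbbbdd')
  10 → (19, 'd')
  11 → (9, 'dadddbbbbdd')
  12 → (3, 'dbabcddadddbbbbdd')
  13 → (13, 'dbbbbdd')
  14 → (18, 'dd')
  15 → (8, 'ddadddbbbbdd')
  16 → (2, 'ddbabcddadddbbbbdd')
  17 → (12, 'ddbbbbdd')
  18 → (1, 'dddbabcddadddbbbbdd')
  19 → (11, 'dddbbbbdd')

SA = [5, 0, 10, 4, 14, 15, 16, 6, 17, 7, 19, 9, 3, 13, 18, 8, 2, 12, 1, 11]
rank  pair      lcp
   1  s[5:],s[0:]  1  'a'
   2  s[0:],s[10:]  5  'adddb'
   3  s[10:],s[4:]  0  ''
   4  s[4:],s[14:]  1  'b'
   5  s[14:],s[15:]  3  'bbb'
   6  s[15:],s[16:]  2  'bb'
   7  s[16:],s[6:]  1  'b'
   8  s[6:],s[17:]  1  'b'
   9  s[17:],s[7:]  0  ''
  10  s[7:],s[19:]  0  ''
  11  s[19:],s[9:]  1  'd'
  12  s[9:],s[3:]  1  'd'
  13  s[3:],s[13:]  2  'db'
  14  s[13:],s[18:]  1  'd'
  15  s[18:],s[8:]  2  'dd'
  16  s[8:],s[2:]  2  'dd'
  17  s[2:],s[12:]  3  'ddb'
  18  s[12:],s[1:]  2  'dd'
  19  s[1:],s[11:]  4  'dddb'

n(n+1)/2 = 20·21/2 = 210
Σ LCP = 0 + 1 + 5 + 0 + 1 + 3 + 2 + 1 + 1 + 0 + 0 + 1 + 1 + 2 + 1 + 2 + 2 + 3 + 2 + 4 = 32
distinct = 210 − 32 = 178

178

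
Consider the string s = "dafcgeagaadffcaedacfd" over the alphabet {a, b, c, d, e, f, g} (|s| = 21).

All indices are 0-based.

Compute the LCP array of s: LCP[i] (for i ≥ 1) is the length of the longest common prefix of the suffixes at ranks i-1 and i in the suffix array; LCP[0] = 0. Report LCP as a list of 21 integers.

[0, 1, 1, 1, 1, 1, 0, 1, 1, 0, 1, 2, 1, 0, 1, 0, 2, 1, 1, 0, 1]

rank→(start, suffix):
  0 → (8, 'aadffcaedacfd')
  1 → (17, 'acfd')
  2 → (9, 'adffcaedacfd')
  3 → (14, 'aedacfd')
  4 → (1, 'afcgeagaadffcaedacfd')
  5 → (6, 'agaadffcaedacfd')
  6 → (13, 'caedacfd')
  7 → (18, 'cfd')
  8 → (3, 'cgeagaadffcaedacfd')
  9 → (20, 'd')
  10 → (16, 'dacfd')
  11 → (0, 'dafcgeagaadffcaedacfd')
  12 → (10, 'dffcaedacfd')
  13 → (5, 'eagaadffcaedacfd')
  14 → (15, 'edacfd')
  15 → (12, 'fcaedacfd')
  16 → (2, 'fcgeagaadffcaedacfd')
  17 → (19, 'fd')
  18 → (11, 'ffcaedacfd')
  19 → (7, 'gaadffcaedacfd')
  20 → (4, 'geagaadffcaedacfd')

SA = [8, 17, 9, 14, 1, 6, 13, 18, 3, 20, 16, 0, 10, 5, 15, 12, 2, 19, 11, 7, 4]
[i] adj suffixes → lcp
  [1] 8/17 → 1 ('a')
  [2] 17/9 → 1 ('a')
  [3] 9/14 → 1 ('a')
  [4] 14/1 → 1 ('a')
  [5] 1/6 → 1 ('a')
  [6] 6/13 → 0 ('')
  [7] 13/18 → 1 ('c')
  [8] 18/3 → 1 ('c')
  [9] 3/20 → 0 ('')
  [10] 20/16 → 1 ('d')
  [11] 16/0 → 2 ('da')
  [12] 0/10 → 1 ('d')
  [13] 10/5 → 0 ('')
  [14] 5/15 → 1 ('e')
  [15] 15/12 → 0 ('')
  [16] 12/2 → 2 ('fc')
  [17] 2/19 → 1 ('f')
  [18] 19/11 → 1 ('f')
  [19] 11/7 → 0 ('')
  [20] 7/4 → 1 ('g')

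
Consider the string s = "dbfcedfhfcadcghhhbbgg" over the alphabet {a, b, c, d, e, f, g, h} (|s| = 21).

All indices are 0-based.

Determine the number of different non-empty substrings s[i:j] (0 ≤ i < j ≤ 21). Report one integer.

216

rank | idx | suffix
   0 |  10 | adcghhhbbgg
   1 |  17 | bbgg
   2 |   1 | bfcedfhfcadcghhhbbgg
   3 |  18 | bgg
   4 |   9 | cadcghhhbbgg
   5 |   3 | cedfhfcadcghhhbbgg
   6 |  12 | cghhhbbgg
   7 |   0 | dbfcedfhfcadcghhhbbgg
   8 |  11 | dcghhhbbgg
   9 |   5 | dfhfcadcghhhbbgg
  10 |   4 | edfhfcadcghhhbbgg
  11 |   8 | fcadcghhhbbgg
  12 |   2 | fcedfhfcadcghhhbbgg
  13 |   6 | fhfcadcghhhbbgg
  14 |  20 | g
  15 |  19 | gg
  16 |  13 | ghhhbbgg
  17 |  16 | hbbgg
  18 |   7 | hfcadcghhhbbgg
  19 |  15 | hhbbgg
  20 |  14 | hhhbbgg

SA = [10, 17, 1, 18, 9, 3, 12, 0, 11, 5, 4, 8, 2, 6, 20, 19, 13, 16, 7, 15, 14]
i: (SA[i-1],SA[i]) lcp shared
  1: (10,17) 0 ''
  2: (17,1) 1 'b'
  3: (1,18) 1 'b'
  4: (18,9) 0 ''
  5: (9,3) 1 'c'
  6: (3,12) 1 'c'
  7: (12,0) 0 ''
  8: (0,11) 1 'd'
  9: (11,5) 1 'd'
  10: (5,4) 0 ''
  11: (4,8) 0 ''
  12: (8,2) 2 'fc'
  13: (2,6) 1 'f'
  14: (6,20) 0 ''
  15: (20,19) 1 'g'
  16: (19,13) 1 'g'
  17: (13,16) 0 ''
  18: (16,7) 1 'h'
  19: (7,15) 1 'h'
  20: (15,14) 2 'hh'

n(n+1)/2 = 21·22/2 = 231
Σ LCP = 0 + 0 + 1 + 1 + 0 + 1 + 1 + 0 + 1 + 1 + 0 + 0 + 2 + 1 + 0 + 1 + 1 + 0 + 1 + 1 + 2 = 15
distinct = 231 − 15 = 216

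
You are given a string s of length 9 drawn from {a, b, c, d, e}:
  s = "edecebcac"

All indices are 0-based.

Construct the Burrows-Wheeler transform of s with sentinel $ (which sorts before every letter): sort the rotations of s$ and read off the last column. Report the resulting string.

rank  rotation    last
    0  $edecebcac  c
    1  ac$edecebc  c
    2  bcac$edece  e
    3  c$edecebca  a
    4  cac$edeceb  b
    5  cebcac$ede  e
    6  decebcac$e  e
    7  ebcac$edec  c
    8  ecebcac$ed  d
    9  edecebcac$  $

cceabeecd$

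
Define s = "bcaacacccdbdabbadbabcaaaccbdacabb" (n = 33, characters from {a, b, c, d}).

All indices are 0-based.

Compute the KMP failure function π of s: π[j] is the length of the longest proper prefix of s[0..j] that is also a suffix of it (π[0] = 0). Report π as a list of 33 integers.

π[0] = 0
j=1 s[j]='c': π[1]=0 (border '')
j=2 s[j]='a': π[2]=0 (border '')
j=3 s[j]='a': π[3]=0 (border '')
j=4 s[j]='c': π[4]=0 (border '')
j=5 s[j]='a': π[5]=0 (border '')
j=6 s[j]='c': π[6]=0 (border '')
j=7 s[j]='c': π[7]=0 (border '')
j=8 s[j]='c': π[8]=0 (border '')
j=9 s[j]='d': π[9]=0 (border '')
j=10 s[j]='b': π[10]=1 (border 'b')
j=11 s[j]='d': k: 1→0; π[11]=0 (border '')
j=12 s[j]='a': π[12]=0 (border '')
j=13 s[j]='b': π[13]=1 (border 'b')
j=14 s[j]='b': k: 1→0; π[14]=1 (border 'b')
j=15 s[j]='a': k: 1→0; π[15]=0 (border '')
j=16 s[j]='d': π[16]=0 (border '')
j=17 s[j]='b': π[17]=1 (border 'b')
j=18 s[j]='a': k: 1→0; π[18]=0 (border '')
j=19 s[j]='b': π[19]=1 (border 'b')
j=20 s[j]='c': π[20]=2 (border 'bc')
j=21 s[j]='a': π[21]=3 (border 'bca')
j=22 s[j]='a': π[22]=4 (border 'bcaa')
j=23 s[j]='a': k: 4→0; π[23]=0 (border '')
j=24 s[j]='c': π[24]=0 (border '')
j=25 s[j]='c': π[25]=0 (border '')
j=26 s[j]='b': π[26]=1 (border 'b')
j=27 s[j]='d': k: 1→0; π[27]=0 (border '')
j=28 s[j]='a': π[28]=0 (border '')
j=29 s[j]='c': π[29]=0 (border '')
j=30 s[j]='a': π[30]=0 (border '')
j=31 s[j]='b': π[31]=1 (border 'b')
j=32 s[j]='b': k: 1→0; π[32]=1 (border 'b')

[0, 0, 0, 0, 0, 0, 0, 0, 0, 0, 1, 0, 0, 1, 1, 0, 0, 1, 0, 1, 2, 3, 4, 0, 0, 0, 1, 0, 0, 0, 0, 1, 1]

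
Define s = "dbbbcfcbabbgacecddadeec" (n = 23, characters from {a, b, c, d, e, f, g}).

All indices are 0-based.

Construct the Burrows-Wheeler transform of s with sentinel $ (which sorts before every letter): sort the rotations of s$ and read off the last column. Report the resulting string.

cbgdcdbabbefeabd$caecdcb

rank  rotation                  last
    0  $dbbbcfcbabbgacecddadeec  c
    1  abbgacecddadeec$dbbbcfcb  b
    2  acecddadeec$dbbbcfcbabbg  g
    3  adeec$dbbbcfcbabbgacecdd  d
    4  babbgacecddadeec$dbbbcfc  c
    5  bbbcfcbabbgacecddadeec$d  d
    6  bbcfcbabbgacecddadeec$db  b
    7  bbgacecddadeec$dbbbcfcba  a
    8  bcfcbabbgacecddadeec$dbb  b
    9  bgacecddadeec$dbbbcfcbab  b
   10  c$dbbbcfcbabbgacecddadee  e
   11  cbabbgacecddadeec$dbbbcf  f
   12  cddadeec$dbbbcfcbabbgace  e
   13  cecddadeec$dbbbcfcbabbga  a
   14  cfcbabbgacecddadeec$dbbb  b
   15  dadeec$dbbbcfcbabbgacecd  d
   16  dbbbcfcbabbgacecddadeec$  $
   17  ddadeec$dbbbcfcbabbgacec  c
   18  deec$dbbbcfcbabbgacecdda  a
   19  ec$dbbbcfcbabbgacecddade  e
   20  ecddadeec$dbbbcfcbabbgac  c
   21  eec$dbbbcfcbabbgacecddad  d
   22  fcbabbgacecddadeec$dbbbc  c
   23  gacecddadeec$dbbbcfcbabb  b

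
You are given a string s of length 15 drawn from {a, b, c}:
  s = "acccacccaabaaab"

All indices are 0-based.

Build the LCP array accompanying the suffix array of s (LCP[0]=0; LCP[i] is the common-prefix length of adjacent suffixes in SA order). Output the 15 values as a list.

sorted suffixes:
  #0 SA[0]=11  'aaab'
  #1 SA[1]=12  'aab'
  #2 SA[2]=8  'aabaaab'
  #3 SA[3]=13  'ab'
  #4 SA[4]=9  'abaaab'
  #5 SA[5]=4  'acccaabaaab'
  #6 SA[6]=0  'acccacccaabaaab'
  #7 SA[7]=14  'b'
  #8 SA[8]=10  'baaab'
  #9 SA[9]=7  'caabaaab'
  #10 SA[10]=3  'cacccaabaaab'
  #11 SA[11]=6  'ccaabaaab'
  #12 SA[12]=2  'ccacccaabaaab'
  #13 SA[13]=5  'cccaabaaab'
  #14 SA[14]=1  'cccacccaabaaab'

SA = [11, 12, 8, 13, 9, 4, 0, 14, 10, 7, 3, 6, 2, 5, 1]
i: (SA[i-1],SA[i]) lcp shared
  1: (11,12) 2 'aa'
  2: (12,8) 3 'aab'
  3: (8,13) 1 'a'
  4: (13,9) 2 'ab'
  5: (9,4) 1 'a'
  6: (4,0) 5 'accca'
  7: (0,14) 0 ''
  8: (14,10) 1 'b'
  9: (10,7) 0 ''
  10: (7,3) 2 'ca'
  11: (3,6) 1 'c'
  12: (6,2) 3 'cca'
  13: (2,5) 2 'cc'
  14: (5,1) 4 'ccca'

[0, 2, 3, 1, 2, 1, 5, 0, 1, 0, 2, 1, 3, 2, 4]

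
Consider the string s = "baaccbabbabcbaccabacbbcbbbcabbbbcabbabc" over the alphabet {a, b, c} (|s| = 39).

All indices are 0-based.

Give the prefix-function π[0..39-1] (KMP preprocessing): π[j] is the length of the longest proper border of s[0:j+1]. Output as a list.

[0, 0, 0, 0, 0, 1, 2, 1, 1, 2, 1, 0, 1, 2, 0, 0, 0, 1, 2, 0, 1, 1, 0, 1, 1, 1, 0, 0, 1, 1, 1, 1, 0, 0, 1, 1, 2, 1, 0]

π[0] = 0
j=1 s[j]='a': π[1]=0 (border '')
j=2 s[j]='a': π[2]=0 (border '')
j=3 s[j]='c': π[3]=0 (border '')
j=4 s[j]='c': π[4]=0 (border '')
j=5 s[j]='b': π[5]=1 (border 'b')
j=6 s[j]='a': π[6]=2 (border 'ba')
j=7 s[j]='b': k: 2→0; π[7]=1 (border 'b')
j=8 s[j]='b': k: 1→0; π[8]=1 (border 'b')
j=9 s[j]='a': π[9]=2 (border 'ba')
j=10 s[j]='b': k: 2→0; π[10]=1 (border 'b')
j=11 s[j]='c': k: 1→0; π[11]=0 (border '')
j=12 s[j]='b': π[12]=1 (border 'b')
j=13 s[j]='a': π[13]=2 (border 'ba')
j=14 s[j]='c': k: 2→0; π[14]=0 (border '')
j=15 s[j]='c': π[15]=0 (border '')
j=16 s[j]='a': π[16]=0 (border '')
j=17 s[j]='b': π[17]=1 (border 'b')
j=18 s[j]='a': π[18]=2 (border 'ba')
j=19 s[j]='c': k: 2→0; π[19]=0 (border '')
j=20 s[j]='b': π[20]=1 (border 'b')
j=21 s[j]='b': k: 1→0; π[21]=1 (border 'b')
j=22 s[j]='c': k: 1→0; π[22]=0 (border '')
j=23 s[j]='b': π[23]=1 (border 'b')
j=24 s[j]='b': k: 1→0; π[24]=1 (border 'b')
j=25 s[j]='b': k: 1→0; π[25]=1 (border 'b')
j=26 s[j]='c': k: 1→0; π[26]=0 (border '')
j=27 s[j]='a': π[27]=0 (border '')
j=28 s[j]='b': π[28]=1 (border 'b')
j=29 s[j]='b': k: 1→0; π[29]=1 (border 'b')
j=30 s[j]='b': k: 1→0; π[30]=1 (border 'b')
j=31 s[j]='b': k: 1→0; π[31]=1 (border 'b')
j=32 s[j]='c': k: 1→0; π[32]=0 (border '')
j=33 s[j]='a': π[33]=0 (border '')
j=34 s[j]='b': π[34]=1 (border 'b')
j=35 s[j]='b': k: 1→0; π[35]=1 (border 'b')
j=36 s[j]='a': π[36]=2 (border 'ba')
j=37 s[j]='b': k: 2→0; π[37]=1 (border 'b')
j=38 s[j]='c': k: 1→0; π[38]=0 (border '')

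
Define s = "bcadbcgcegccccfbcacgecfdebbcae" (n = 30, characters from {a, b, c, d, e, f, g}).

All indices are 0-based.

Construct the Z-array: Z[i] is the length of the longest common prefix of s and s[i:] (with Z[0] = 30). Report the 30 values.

[30, 0, 0, 0, 2, 0, 0, 0, 0, 0, 0, 0, 0, 0, 0, 3, 0, 0, 0, 0, 0, 0, 0, 0, 0, 1, 3, 0, 0, 0]

Z[0]=30
i=1: fresh scan; Z[1]=0
i=2: fresh scan; Z[2]=0
i=3: fresh scan; Z[3]=0
i=4: fresh scan; Z[4]=2 extend→box=[4,6)
i=5: min(r-i=1, Z[1]=0)=0; Z[5]=0
i=6: fresh scan; Z[6]=0
i=7: fresh scan; Z[7]=0
i=8: fresh scan; Z[8]=0
i=9: fresh scan; Z[9]=0
i=10: fresh scan; Z[10]=0
i=11: fresh scan; Z[11]=0
i=12: fresh scan; Z[12]=0
i=13: fresh scan; Z[13]=0
i=14: fresh scan; Z[14]=0
i=15: fresh scan; Z[15]=3 extend→box=[15,18)
i=16: min(r-i=2, Z[1]=0)=0; Z[16]=0
i=17: min(r-i=1, Z[2]=0)=0; Z[17]=0
i=18: fresh scan; Z[18]=0
i=19: fresh scan; Z[19]=0
i=20: fresh scan; Z[20]=0
i=21: fresh scan; Z[21]=0
i=22: fresh scan; Z[22]=0
i=23: fresh scan; Z[23]=0
i=24: fresh scan; Z[24]=0
i=25: fresh scan; Z[25]=1 extend→box=[25,26)
i=26: fresh scan; Z[26]=3 extend→box=[26,29)
i=27: min(r-i=2, Z[1]=0)=0; Z[27]=0
i=28: min(r-i=1, Z[2]=0)=0; Z[28]=0
i=29: fresh scan; Z[29]=0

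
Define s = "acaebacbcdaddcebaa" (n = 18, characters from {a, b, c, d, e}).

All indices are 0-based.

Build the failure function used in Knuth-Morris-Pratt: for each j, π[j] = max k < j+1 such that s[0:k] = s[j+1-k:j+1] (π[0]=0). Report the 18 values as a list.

π[0] = 0
j=1 s[j]='c': π[1]=0 (border '')
j=2 s[j]='a': π[2]=1 (border 'a')
j=3 s[j]='e': k: 1→0; π[3]=0 (border '')
j=4 s[j]='b': π[4]=0 (border '')
j=5 s[j]='a': π[5]=1 (border 'a')
j=6 s[j]='c': π[6]=2 (border 'ac')
j=7 s[j]='b': k: 2→0; π[7]=0 (border '')
j=8 s[j]='c': π[8]=0 (border '')
j=9 s[j]='d': π[9]=0 (border '')
j=10 s[j]='a': π[10]=1 (border 'a')
j=11 s[j]='d': k: 1→0; π[11]=0 (border '')
j=12 s[j]='d': π[12]=0 (border '')
j=13 s[j]='c': π[13]=0 (border '')
j=14 s[j]='e': π[14]=0 (border '')
j=15 s[j]='b': π[15]=0 (border '')
j=16 s[j]='a': π[16]=1 (border 'a')
j=17 s[j]='a': k: 1→0; π[17]=1 (border 'a')

[0, 0, 1, 0, 0, 1, 2, 0, 0, 0, 1, 0, 0, 0, 0, 0, 1, 1]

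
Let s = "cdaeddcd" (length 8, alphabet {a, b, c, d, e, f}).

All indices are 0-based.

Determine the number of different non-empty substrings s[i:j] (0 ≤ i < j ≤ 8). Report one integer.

31

sorted suffixes:
  #0 SA[0]=2  'aeddcd'
  #1 SA[1]=6  'cd'
  #2 SA[2]=0  'cdaeddcd'
  #3 SA[3]=7  'd'
  #4 SA[4]=1  'daeddcd'
  #5 SA[5]=5  'dcd'
  #6 SA[6]=4  'ddcd'
  #7 SA[7]=3  'eddcd'

SA = [2, 6, 0, 7, 1, 5, 4, 3]
i: (SA[i-1],SA[i]) lcp shared
  1: (2,6) 0 ''
  2: (6,0) 2 'cd'
  3: (0,7) 0 ''
  4: (7,1) 1 'd'
  5: (1,5) 1 'd'
  6: (5,4) 1 'd'
  7: (4,3) 0 ''

n(n+1)/2 = 8·9/2 = 36
Σ LCP = 0 + 0 + 2 + 0 + 1 + 1 + 1 + 0 = 5
distinct = 36 − 5 = 31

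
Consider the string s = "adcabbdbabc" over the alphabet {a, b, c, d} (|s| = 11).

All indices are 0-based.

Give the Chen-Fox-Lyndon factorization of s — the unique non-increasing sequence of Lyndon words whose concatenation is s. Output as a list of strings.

emit factor 1: 'adc' (i=0, period=3)
emit factor 2: 'abbdbabc' (i=3, period=8)

["adc", "abbdbabc"]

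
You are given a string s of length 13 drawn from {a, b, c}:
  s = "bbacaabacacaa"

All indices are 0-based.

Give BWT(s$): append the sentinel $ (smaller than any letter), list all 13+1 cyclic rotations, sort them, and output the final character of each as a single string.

rank  rotation        last
    0  $bbacaabacacaa  a
    1  a$bbacaabacaca  a
    2  aa$bbacaabacac  c
    3  aabacacaa$bbac  c
    4  abacacaa$bbaca  a
    5  acaa$bbacaabac  c
    6  acaabacacaa$bb  b
    7  acacaa$bbacaab  b
    8  bacaabacacaa$b  b
    9  bacacaa$bbacaa  a
   10  bbacaabacacaa$  $
   11  caa$bbacaabaca  a
   12  caabacacaa$bba  a
   13  cacaa$bbacaaba  a

aaccacbbba$aaa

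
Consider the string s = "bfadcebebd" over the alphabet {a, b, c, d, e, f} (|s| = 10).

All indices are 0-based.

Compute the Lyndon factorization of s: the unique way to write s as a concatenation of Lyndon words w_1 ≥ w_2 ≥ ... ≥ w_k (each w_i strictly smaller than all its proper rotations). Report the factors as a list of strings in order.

emit factor 1: 'bf' (i=0, period=2)
emit factor 2: 'adcebebd' (i=2, period=8)

["bf", "adcebebd"]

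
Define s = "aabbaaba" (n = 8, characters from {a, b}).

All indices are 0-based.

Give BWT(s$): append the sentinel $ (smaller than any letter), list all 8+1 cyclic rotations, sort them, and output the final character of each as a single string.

rank  rotation   last
    0  $aabbaaba  a
    1  a$aabbaab  b
    2  aaba$aabb  b
    3  aabbaaba$  $
    4  aba$aabba  a
    5  abbaaba$a  a
    6  ba$aabbaa  a
    7  baaba$aab  b
    8  bbaaba$aa  a

abb$aaaba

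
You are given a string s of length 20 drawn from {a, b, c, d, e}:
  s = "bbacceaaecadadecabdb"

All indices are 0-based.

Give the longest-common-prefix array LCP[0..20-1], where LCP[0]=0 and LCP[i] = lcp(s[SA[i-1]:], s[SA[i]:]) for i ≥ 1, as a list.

[0, 1, 1, 1, 2, 1, 0, 1, 1, 1, 0, 2, 1, 1, 0, 1, 1, 0, 1, 3]

sorted suffixes:
  #0 SA[0]=6  'aaecadadecabdb'
  #1 SA[1]=16  'abdb'
  #2 SA[2]=2  'acceaaecadadecabdb'
  #3 SA[3]=10  'adadecabdb'
  #4 SA[4]=12  'adecabdb'
  #5 SA[5]=7  'aecadadecabdb'
  #6 SA[6]=19  'b'
  #7 SA[7]=1  'bacceaaecadadecabdb'
  #8 SA[8]=0  'bbacceaaecadadecabdb'
  #9 SA[9]=17  'bdb'
  #10 SA[10]=15  'cabdb'
  #11 SA[11]=9  'cadadecabdb'
  #12 SA[12]=3  'cceaaecadadecabdb'
  #13 SA[13]=4  'ceaaecadadecabdb'
  #14 SA[14]=11  'dadecabdb'
  #15 SA[15]=18  'db'
  #16 SA[16]=13  'decabdb'
  #17 SA[17]=5  'eaaecadadecabdb'
  #18 SA[18]=14  'ecabdb'
  #19 SA[19]=8  'ecadadecabdb'

SA = [6, 16, 2, 10, 12, 7, 19, 1, 0, 17, 15, 9, 3, 4, 11, 18, 13, 5, 14, 8]
rank  pair      lcp
   1  s[6:],s[16:]  1  'a'
   2  s[16:],s[2:]  1  'a'
   3  s[2:],s[10:]  1  'a'
   4  s[10:],s[12:]  2  'ad'
   5  s[12:],s[7:]  1  'a'
   6  s[7:],s[19:]  0  ''
   7  s[19:],s[1:]  1  'b'
   8  s[1:],s[0:]  1  'b'
   9  s[0:],s[17:]  1  'b'
  10  s[17:],s[15:]  0  ''
  11  s[15:],s[9:]  2  'ca'
  12  s[9:],s[3:]  1  'c'
  13  s[3:],s[4:]  1  'c'
  14  s[4:],s[11:]  0  ''
  15  s[11:],s[18:]  1  'd'
  16  s[18:],s[13:]  1  'd'
  17  s[13:],s[5:]  0  ''
  18  s[5:],s[14:]  1  'e'
  19  s[14:],s[8:]  3  'eca'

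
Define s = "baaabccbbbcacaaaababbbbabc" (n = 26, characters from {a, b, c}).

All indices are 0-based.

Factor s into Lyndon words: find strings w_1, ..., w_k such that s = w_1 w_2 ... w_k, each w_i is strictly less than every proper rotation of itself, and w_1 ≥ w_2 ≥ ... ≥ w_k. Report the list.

emit factor 1: 'b' (i=0, period=1)
emit factor 2: 'aaabccbbbcac' (i=1, period=12)
emit factor 3: 'aaaababbbbabc' (i=13, period=13)

["b", "aaabccbbbcac", "aaaababbbbabc"]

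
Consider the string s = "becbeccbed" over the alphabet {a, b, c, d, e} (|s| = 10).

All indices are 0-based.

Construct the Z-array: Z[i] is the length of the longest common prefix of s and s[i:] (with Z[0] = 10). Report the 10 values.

[10, 0, 0, 3, 0, 0, 0, 2, 0, 0]

Z[0]=10
i=1: fresh scan; Z[1]=0
i=2: fresh scan; Z[2]=0
i=3: fresh scan; Z[3]=3 grow→box=[3,6)
i=4: min(r-i=2, Z[1]=0)=0; Z[4]=0
i=5: min(r-i=1, Z[2]=0)=0; Z[5]=0
i=6: fresh scan; Z[6]=0
i=7: fresh scan; Z[7]=2 grow→box=[7,9)
i=8: min(r-i=1, Z[1]=0)=0; Z[8]=0
i=9: fresh scan; Z[9]=0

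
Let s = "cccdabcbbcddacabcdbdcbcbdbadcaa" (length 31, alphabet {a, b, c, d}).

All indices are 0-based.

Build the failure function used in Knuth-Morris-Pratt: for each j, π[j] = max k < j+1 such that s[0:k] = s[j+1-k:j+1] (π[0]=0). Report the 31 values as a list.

[0, 1, 2, 0, 0, 0, 1, 0, 0, 1, 0, 0, 0, 1, 0, 0, 1, 0, 0, 0, 1, 0, 1, 0, 0, 0, 0, 0, 1, 0, 0]

π[0] = 0
j=1 s[j]='c': π[1]=1 (border 'c')
j=2 s[j]='c': π[2]=2 (border 'cc')
j=3 s[j]='d': k: 2→1→0; π[3]=0 (border '')
j=4 s[j]='a': π[4]=0 (border '')
j=5 s[j]='b': π[5]=0 (border '')
j=6 s[j]='c': π[6]=1 (border 'c')
j=7 s[j]='b': k: 1→0; π[7]=0 (border '')
j=8 s[j]='b': π[8]=0 (border '')
j=9 s[j]='c': π[9]=1 (border 'c')
j=10 s[j]='d': k: 1→0; π[10]=0 (border '')
j=11 s[j]='d': π[11]=0 (border '')
j=12 s[j]='a': π[12]=0 (border '')
j=13 s[j]='c': π[13]=1 (border 'c')
j=14 s[j]='a': k: 1→0; π[14]=0 (border '')
j=15 s[j]='b': π[15]=0 (border '')
j=16 s[j]='c': π[16]=1 (border 'c')
j=17 s[j]='d': k: 1→0; π[17]=0 (border '')
j=18 s[j]='b': π[18]=0 (border '')
j=19 s[j]='d': π[19]=0 (border '')
j=20 s[j]='c': π[20]=1 (border 'c')
j=21 s[j]='b': k: 1→0; π[21]=0 (border '')
j=22 s[j]='c': π[22]=1 (border 'c')
j=23 s[j]='b': k: 1→0; π[23]=0 (border '')
j=24 s[j]='d': π[24]=0 (border '')
j=25 s[j]='b': π[25]=0 (border '')
j=26 s[j]='a': π[26]=0 (border '')
j=27 s[j]='d': π[27]=0 (border '')
j=28 s[j]='c': π[28]=1 (border 'c')
j=29 s[j]='a': k: 1→0; π[29]=0 (border '')
j=30 s[j]='a': π[30]=0 (border '')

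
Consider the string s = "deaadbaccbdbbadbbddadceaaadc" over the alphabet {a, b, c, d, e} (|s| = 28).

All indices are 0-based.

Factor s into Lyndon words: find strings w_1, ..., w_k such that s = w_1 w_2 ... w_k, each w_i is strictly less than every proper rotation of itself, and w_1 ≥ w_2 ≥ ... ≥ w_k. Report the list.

emit factor 1: 'de' (i=0, period=2)
emit factor 2: 'aadbaccbdbbadbbddadce' (i=2, period=21)
emit factor 3: 'aaadc' (i=23, period=5)

["de", "aadbaccbdbbadbbddadce", "aaadc"]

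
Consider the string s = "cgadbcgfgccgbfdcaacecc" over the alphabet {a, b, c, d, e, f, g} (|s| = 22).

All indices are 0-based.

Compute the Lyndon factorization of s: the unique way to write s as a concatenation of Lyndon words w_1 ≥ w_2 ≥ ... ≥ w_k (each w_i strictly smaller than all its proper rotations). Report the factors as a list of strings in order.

emit factor 1: 'cg' (i=0, period=2)
emit factor 2: 'adbcgfgccgbfdc' (i=2, period=14)
emit factor 3: 'aacecc' (i=16, period=6)

["cg", "adbcgfgccgbfdc", "aacecc"]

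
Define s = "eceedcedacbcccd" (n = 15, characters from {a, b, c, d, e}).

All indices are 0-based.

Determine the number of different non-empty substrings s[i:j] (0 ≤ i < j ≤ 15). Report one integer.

107

rank→(start, suffix):
  0 → (8, 'acbcccd')
  1 → (10, 'bcccd')
  2 → (9, 'cbcccd')
  3 → (11, 'cccd')
  4 → (12, 'ccd')
  5 → (13, 'cd')
  6 → (5, 'cedacbcccd')
  7 → (1, 'ceedcedacbcccd')
  8 → (14, 'd')
  9 → (7, 'dacbcccd')
  10 → (4, 'dcedacbcccd')
  11 → (0, 'eceedcedacbcccd')
  12 → (6, 'edacbcccd')
  13 → (3, 'edcedacbcccd')
  14 → (2, 'eedcedacbcccd')

SA = [8, 10, 9, 11, 12, 13, 5, 1, 14, 7, 4, 0, 6, 3, 2]
rank  pair      lcp
   1  s[8:],s[10:]  0  ''
   2  s[10:],s[9:]  0  ''
   3  s[9:],s[11:]  1  'c'
   4  s[11:],s[12:]  2  'cc'
   5  s[12:],s[13:]  1  'c'
   6  s[13:],s[5:]  1  'c'
   7  s[5:],s[1:]  2  'ce'
   8  s[1:],s[14:]  0  ''
   9  s[14:],s[7:]  1  'd'
  10  s[7:],s[4:]  1  'd'
  11  s[4:],s[0:]  0  ''
  12  s[0:],s[6:]  1  'e'
  13  s[6:],s[3:]  2  'ed'
  14  s[3:],s[2:]  1  'e'

n(n+1)/2 = 15·16/2 = 120
Σ LCP = 0 + 0 + 0 + 1 + 2 + 1 + 1 + 2 + 0 + 1 + 1 + 0 + 1 + 2 + 1 = 13
distinct = 120 − 13 = 107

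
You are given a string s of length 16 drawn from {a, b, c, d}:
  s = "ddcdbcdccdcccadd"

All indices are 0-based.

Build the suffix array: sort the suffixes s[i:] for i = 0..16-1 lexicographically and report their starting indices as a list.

[13, 4, 12, 11, 10, 7, 2, 8, 5, 15, 3, 9, 6, 1, 14, 0]

rank | idx | suffix
   0 |  13 | add
   1 |   4 | bcdccdcccadd
   2 |  12 | cadd
   3 |  11 | ccadd
   4 |  10 | cccadd
   5 |   7 | ccdcccadd
   6 |   2 | cdbcdccdcccadd
   7 |   8 | cdcccadd
   8 |   5 | cdccdcccadd
   9 |  15 | d
  10 |   3 | dbcdccdcccadd
  11 |   9 | dcccadd
  12 |   6 | dccdcccadd
  13 |   1 | dcdbcdccdcccadd
  14 |  14 | dd
  15 |   0 | ddcdbcdccdcccadd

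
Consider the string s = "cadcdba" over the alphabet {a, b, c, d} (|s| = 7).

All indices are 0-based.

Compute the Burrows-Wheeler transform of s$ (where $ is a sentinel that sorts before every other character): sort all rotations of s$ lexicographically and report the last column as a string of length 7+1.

rank  rotation  last
    0  $cadcdba  a
    1  a$cadcdb  b
    2  adcdba$c  c
    3  ba$cadcd  d
    4  cadcdba$  $
    5  cdba$cad  d
    6  dba$cadc  c
    7  dcdba$ca  a

abcd$dca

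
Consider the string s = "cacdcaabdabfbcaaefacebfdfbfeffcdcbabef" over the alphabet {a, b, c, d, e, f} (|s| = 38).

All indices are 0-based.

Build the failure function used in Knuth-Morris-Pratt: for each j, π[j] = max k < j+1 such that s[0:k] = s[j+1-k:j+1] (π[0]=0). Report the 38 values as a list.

π[0] = 0
j=1 s[j]='a': π[1]=0 (border '')
j=2 s[j]='c': π[2]=1 (border 'c')
j=3 s[j]='d': k: 1→0; π[3]=0 (border '')
j=4 s[j]='c': π[4]=1 (border 'c')
j=5 s[j]='a': π[5]=2 (border 'ca')
j=6 s[j]='a': k: 2→0; π[6]=0 (border '')
j=7 s[j]='b': π[7]=0 (border '')
j=8 s[j]='d': π[8]=0 (border '')
j=9 s[j]='a': π[9]=0 (border '')
j=10 s[j]='b': π[10]=0 (border '')
j=11 s[j]='f': π[11]=0 (border '')
j=12 s[j]='b': π[12]=0 (border '')
j=13 s[j]='c': π[13]=1 (border 'c')
j=14 s[j]='a': π[14]=2 (border 'ca')
j=15 s[j]='a': k: 2→0; π[15]=0 (border '')
j=16 s[j]='e': π[16]=0 (border '')
j=17 s[j]='f': π[17]=0 (border '')
j=18 s[j]='a': π[18]=0 (border '')
j=19 s[j]='c': π[19]=1 (border 'c')
j=20 s[j]='e': k: 1→0; π[20]=0 (border '')
j=21 s[j]='b': π[21]=0 (border '')
j=22 s[j]='f': π[22]=0 (border '')
j=23 s[j]='d': π[23]=0 (border '')
j=24 s[j]='f': π[24]=0 (border '')
j=25 s[j]='b': π[25]=0 (border '')
j=26 s[j]='f': π[26]=0 (border '')
j=27 s[j]='e': π[27]=0 (border '')
j=28 s[j]='f': π[28]=0 (border '')
j=29 s[j]='f': π[29]=0 (border '')
j=30 s[j]='c': π[30]=1 (border 'c')
j=31 s[j]='d': k: 1→0; π[31]=0 (border '')
j=32 s[j]='c': π[32]=1 (border 'c')
j=33 s[j]='b': k: 1→0; π[33]=0 (border '')
j=34 s[j]='a': π[34]=0 (border '')
j=35 s[j]='b': π[35]=0 (border '')
j=36 s[j]='e': π[36]=0 (border '')
j=37 s[j]='f': π[37]=0 (border '')

[0, 0, 1, 0, 1, 2, 0, 0, 0, 0, 0, 0, 0, 1, 2, 0, 0, 0, 0, 1, 0, 0, 0, 0, 0, 0, 0, 0, 0, 0, 1, 0, 1, 0, 0, 0, 0, 0]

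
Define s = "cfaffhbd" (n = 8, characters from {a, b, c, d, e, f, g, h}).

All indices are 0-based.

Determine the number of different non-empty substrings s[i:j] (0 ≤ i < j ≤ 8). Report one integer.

rank→(start, suffix):
  0 → (2, 'affhbd')
  1 → (6, 'bd')
  2 → (0, 'cfaffhbd')
  3 → (7, 'd')
  4 → (1, 'faffhbd')
  5 → (3, 'ffhbd')
  6 → (4, 'fhbd')
  7 → (5, 'hbd')

SA = [2, 6, 0, 7, 1, 3, 4, 5]
i: (SA[i-1],SA[i]) lcp shared
  1: (2,6) 0 ''
  2: (6,0) 0 ''
  3: (0,7) 0 ''
  4: (7,1) 0 ''
  5: (1,3) 1 'f'
  6: (3,4) 1 'f'
  7: (4,5) 0 ''

n(n+1)/2 = 8·9/2 = 36
Σ LCP = 0 + 0 + 0 + 0 + 0 + 1 + 1 + 0 = 2
distinct = 36 − 2 = 34

34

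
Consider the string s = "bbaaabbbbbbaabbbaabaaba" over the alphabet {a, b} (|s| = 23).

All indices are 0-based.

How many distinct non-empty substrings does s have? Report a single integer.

sorted suffixes:
  #0 SA[0]=22  'a'
  #1 SA[1]=2  'aaabbbbbbaabbbaabaaba'
  #2 SA[2]=19  'aaba'
  #3 SA[3]=16  'aabaaba'
  #4 SA[4]=11  'aabbbaabaaba'
  #5 SA[5]=3  'aabbbbbbaabbbaabaaba'
  #6 SA[6]=20  'aba'
  #7 SA[7]=17  'abaaba'
  #8 SA[8]=12  'abbbaabaaba'
  #9 SA[9]=4  'abbbbbbaabbbaabaaba'
  #10 SA[10]=21  'ba'
  #11 SA[11]=1  'baaabbbbbbaabbbaabaaba'
  #12 SA[12]=18  'baaba'
  #13 SA[13]=15  'baabaaba'
  #14 SA[14]=10  'baabbbaabaaba'
  #15 SA[15]=0  'bbaaabbbbbbaabbbaabaaba'
  #16 SA[16]=14  'bbaabaaba'
  #17 SA[17]=9  'bbaabbbaabaaba'
  #18 SA[18]=13  'bbbaabaaba'
  #19 SA[19]=8  'bbbaabbbaabaaba'
  #20 SA[20]=7  'bbbbaabbbaabaaba'
  #21 SA[21]=6  'bbbbbaabbbaabaaba'
  #22 SA[22]=5  'bbbbbbaabbbaabaaba'

SA = [22, 2, 19, 16, 11, 3, 20, 17, 12, 4, 21, 1, 18, 15, 10, 0, 14, 9, 13, 8, 7, 6, 5]
[i] adj suffixes → lcp
  [1] 22/2 → 1 ('a')
  [2] 2/19 → 2 ('aa')
  [3] 19/16 → 4 ('aaba')
  [4] 16/11 → 3 ('aab')
  [5] 11/3 → 5 ('aabbb')
  [6] 3/20 → 1 ('a')
  [7] 20/17 → 3 ('aba')
  [8] 17/12 → 2 ('ab')
  [9] 12/4 → 4 ('abbb')
  [10] 4/21 → 0 ('')
  [11] 21/1 → 2 ('ba')
  [12] 1/18 → 3 ('baa')
  [13] 18/15 → 5 ('baaba')
  [14] 15/10 → 4 ('baab')
  [15] 10/0 → 1 ('b')
  [16] 0/14 → 4 ('bbaa')
  [17] 14/9 → 5 ('bbaab')
  [18] 9/13 → 2 ('bb')
  [19] 13/8 → 6 ('bbbaab')
  [20] 8/7 → 3 ('bbb')
  [21] 7/6 → 4 ('bbbb')
  [22] 6/5 → 5 ('bbbbb')

n(n+1)/2 = 23·24/2 = 276
Σ LCP = 0 + 1 + 2 + 4 + 3 + 5 + 1 + 3 + 2 + 4 + 0 + 2 + 3 + 5 + 4 + 1 + 4 + 5 + 2 + 6 + 3 + 4 + 5 = 69
distinct = 276 − 69 = 207

207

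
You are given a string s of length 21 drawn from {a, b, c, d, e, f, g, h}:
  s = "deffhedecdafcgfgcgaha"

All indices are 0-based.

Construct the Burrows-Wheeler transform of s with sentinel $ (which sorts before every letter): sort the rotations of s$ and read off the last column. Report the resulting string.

ahdgegfce$dhdaegfcfcaf

rank  rotation                last
    0  $deffhedecdafcgfgcgaha  a
    1  a$deffhedecdafcgfgcgah  h
    2  afcgfgcgaha$deffhedecd  d
    3  aha$deffhedecdafcgfgcg  g
    4  cdafcgfgcgaha$deffhede  e
    5  cgaha$deffhedecdafcgfg  g
    6  cgfgcgaha$deffhedecdaf  f
    7  dafcgfgcgaha$deffhedec  c
    8  decdafcgfgcgaha$deffhe  e
    9  deffhedecdafcgfgcgaha$  $
   10  ecdafcgfgcgaha$deffhed  d
   11  edecdafcgfgcgaha$deffh  h
   12  effhedecdafcgfgcgaha$d  d
   13  fcgfgcgaha$deffhedecda  a
   14  ffhedecdafcgfgcgaha$de  e
   15  fgcgaha$deffhedecdafcg  g
   16  fhedecdafcgfgcgaha$def  f
   17  gaha$deffhedecdafcgfgc  c
   18  gcgaha$deffhedecdafcgf  f
   19  gfgcgaha$deffhedecdafc  c
   20  ha$deffhedecdafcgfgcga  a
   21  hedecdafcgfgcgaha$deff  f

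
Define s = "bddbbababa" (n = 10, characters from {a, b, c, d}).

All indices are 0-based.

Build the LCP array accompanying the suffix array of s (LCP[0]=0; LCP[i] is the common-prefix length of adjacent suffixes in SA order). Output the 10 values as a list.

rank | idx | suffix
   0 |   9 | a
   1 |   7 | aba
   2 |   5 | ababa
   3 |   8 | ba
   4 |   6 | baba
   5 |   4 | bababa
   6 |   3 | bbababa
   7 |   0 | bddbbababa
   8 |   2 | dbbababa
   9 |   1 | ddbbababa

SA = [9, 7, 5, 8, 6, 4, 3, 0, 2, 1]
rank  pair      lcp
   1  s[9:],s[7:]  1  'a'
   2  s[7:],s[5:]  3  'aba'
   3  s[5:],s[8:]  0  ''
   4  s[8:],s[6:]  2  'ba'
   5  s[6:],s[4:]  4  'baba'
   6  s[4:],s[3:]  1  'b'
   7  s[3:],s[0:]  1  'b'
   8  s[0:],s[2:]  0  ''
   9  s[2:],s[1:]  1  'd'

[0, 1, 3, 0, 2, 4, 1, 1, 0, 1]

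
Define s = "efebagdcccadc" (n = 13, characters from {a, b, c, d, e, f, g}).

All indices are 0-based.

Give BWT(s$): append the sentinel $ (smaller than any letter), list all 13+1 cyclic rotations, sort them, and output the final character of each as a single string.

ccbedccdagf$ea

rank  rotation        last
    0  $efebagdcccadc  c
    1  adc$efebagdccc  c
    2  agdcccadc$efeb  b
    3  bagdcccadc$efe  e
    4  c$efebagdcccad  d
    5  cadc$efebagdcc  c
    6  ccadc$efebagdc  c
    7  cccadc$efebagd  d
    8  dc$efebagdccca  a
    9  dcccadc$efebag  g
   10  ebagdcccadc$ef  f
   11  efebagdcccadc$  $
   12  febagdcccadc$e  e
   13  gdcccadc$efeba  a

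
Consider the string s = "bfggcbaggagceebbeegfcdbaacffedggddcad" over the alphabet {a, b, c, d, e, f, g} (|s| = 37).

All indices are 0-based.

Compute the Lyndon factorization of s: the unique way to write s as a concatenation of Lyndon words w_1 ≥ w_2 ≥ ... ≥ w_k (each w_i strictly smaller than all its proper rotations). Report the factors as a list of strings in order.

emit factor 1: 'bfggc' (i=0, period=5)
emit factor 2: 'b' (i=5, period=1)
emit factor 3: 'agg' (i=6, period=3)
emit factor 4: 'agceebbeegfcdb' (i=9, period=14)
emit factor 5: 'aacffedggddcad' (i=23, period=14)

["bfggc", "b", "agg", "agceebbeegfcdb", "aacffedggddcad"]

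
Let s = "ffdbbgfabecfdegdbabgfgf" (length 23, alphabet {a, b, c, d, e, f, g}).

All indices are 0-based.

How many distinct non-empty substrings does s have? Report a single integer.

253

rank | idx | suffix
   0 |   7 | abecfdegdbabgfgf
   1 |  17 | abgfgf
   2 |  16 | babgfgf
   3 |   3 | bbgfabecfdegdbabgfgf
   4 |   8 | becfdegdbabgfgf
   5 |   4 | bgfabecfdegdbabgfgf
   6 |  18 | bgfgf
   7 |  10 | cfdegdbabgfgf
   8 |  15 | dbabgfgf
   9 |   2 | dbbgfabecfdegdbabgfgf
  10 |  12 | degdbabgfgf
  11 |   9 | ecfdegdbabgfgf
  12 |  13 | egdbabgfgf
  13 |  22 | f
  14 |   6 | fabecfdegdbabgfgf
  15 |   1 | fdbbgfabecfdegdbabgfgf
  16 |  11 | fdegdbabgfgf
  17 |   0 | ffdbbgfabecfdegdbabgfgf
  18 |  20 | fgf
  19 |  14 | gdbabgfgf
  20 |  21 | gf
  21 |   5 | gfabecfdegdbabgfgf
  22 |  19 | gfgf

SA = [7, 17, 16, 3, 8, 4, 18, 10, 15, 2, 12, 9, 13, 22, 6, 1, 11, 0, 20, 14, 21, 5, 19]
[i] adj suffixes → lcp
  [1] 7/17 → 2 ('ab')
  [2] 17/16 → 0 ('')
  [3] 16/3 → 1 ('b')
  [4] 3/8 → 1 ('b')
  [5] 8/4 → 1 ('b')
  [6] 4/18 → 3 ('bgf')
  [7] 18/10 → 0 ('')
  [8] 10/15 → 0 ('')
  [9] 15/2 → 2 ('db')
  [10] 2/12 → 1 ('d')
  [11] 12/9 → 0 ('')
  [12] 9/13 → 1 ('e')
  [13] 13/22 → 0 ('')
  [14] 22/6 → 1 ('f')
  [15] 6/1 → 1 ('f')
  [16] 1/11 → 2 ('fd')
  [17] 11/0 → 1 ('f')
  [18] 0/20 → 1 ('f')
  [19] 20/14 → 0 ('')
  [20] 14/21 → 1 ('g')
  [21] 21/5 → 2 ('gf')
  [22] 5/19 → 2 ('gf')

n(n+1)/2 = 23·24/2 = 276
Σ LCP = 0 + 2 + 0 + 1 + 1 + 1 + 3 + 0 + 0 + 2 + 1 + 0 + 1 + 0 + 1 + 1 + 2 + 1 + 1 + 0 + 1 + 2 + 2 = 23
distinct = 276 − 23 = 253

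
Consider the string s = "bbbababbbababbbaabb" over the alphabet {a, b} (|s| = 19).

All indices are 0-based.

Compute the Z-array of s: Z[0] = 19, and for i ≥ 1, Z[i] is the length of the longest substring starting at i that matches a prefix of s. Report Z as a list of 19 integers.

[19, 2, 1, 0, 1, 0, 10, 2, 1, 0, 1, 0, 4, 2, 1, 0, 0, 2, 1]

Z[0]=19
i=1: outside box; Z[1]=2 extend→box=[1,3)
i=2: min(r-i=1, Z[1]=2)=1; Z[2]=1
i=3: outside box; Z[3]=0
i=4: outside box; Z[4]=1 extend→box=[4,5)
i=5: outside box; Z[5]=0
i=6: outside box; Z[6]=10 extend→box=[6,16)
i=7: min(r-i=9, Z[1]=2)=2; Z[7]=2
i=8: min(r-i=8, Z[2]=1)=1; Z[8]=1
i=9: min(r-i=7, Z[3]=0)=0; Z[9]=0
i=10: min(r-i=6, Z[4]=1)=1; Z[10]=1
i=11: min(r-i=5, Z[5]=0)=0; Z[11]=0
i=12: min(r-i=4, Z[6]=10)=4; Z[12]=4
i=13: min(r-i=3, Z[7]=2)=2; Z[13]=2
i=14: min(r-i=2, Z[8]=1)=1; Z[14]=1
i=15: min(r-i=1, Z[9]=0)=0; Z[15]=0
i=16: outside box; Z[16]=0
i=17: outside box; Z[17]=2 extend→box=[17,19)
i=18: min(r-i=1, Z[1]=2)=1; Z[18]=1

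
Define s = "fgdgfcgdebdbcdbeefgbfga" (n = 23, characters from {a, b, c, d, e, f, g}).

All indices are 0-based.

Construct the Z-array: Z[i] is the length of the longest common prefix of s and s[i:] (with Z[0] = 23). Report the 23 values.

Z[0]=23
i=1: outside box; Z[1]=0
i=2: outside box; Z[2]=0
i=3: outside box; Z[3]=0
i=4: outside box; Z[4]=1 scan→box=[4,5)
i=5: outside box; Z[5]=0
i=6: outside box; Z[6]=0
i=7: outside box; Z[7]=0
i=8: outside box; Z[8]=0
i=9: outside box; Z[9]=0
i=10: outside box; Z[10]=0
i=11: outside box; Z[11]=0
i=12: outside box; Z[12]=0
i=13: outside box; Z[13]=0
i=14: outside box; Z[14]=0
i=15: outside box; Z[15]=0
i=16: outside box; Z[16]=0
i=17: outside box; Z[17]=2 scan→box=[17,19)
i=18: min(r-i=1, Z[1]=0)=0; Z[18]=0
i=19: outside box; Z[19]=0
i=20: outside box; Z[20]=2 scan→box=[20,22)
i=21: min(r-i=1, Z[1]=0)=0; Z[21]=0
i=22: outside box; Z[22]=0

[23, 0, 0, 0, 1, 0, 0, 0, 0, 0, 0, 0, 0, 0, 0, 0, 0, 2, 0, 0, 2, 0, 0]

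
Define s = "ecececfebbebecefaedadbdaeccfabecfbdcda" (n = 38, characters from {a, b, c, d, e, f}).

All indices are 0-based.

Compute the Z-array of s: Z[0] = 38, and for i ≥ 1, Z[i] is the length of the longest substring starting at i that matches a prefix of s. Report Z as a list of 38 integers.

[38, 0, 4, 0, 2, 0, 0, 1, 0, 0, 1, 0, 3, 0, 1, 0, 0, 1, 0, 0, 0, 0, 0, 0, 2, 0, 0, 0, 0, 0, 2, 0, 0, 0, 0, 0, 0, 0]

Z[0]=38
i=1: i≥r, start 0; Z[1]=0
i=2: i≥r, start 0; Z[2]=4 grow→box=[2,6)
i=3: min(r-i=3, Z[1]=0)=0; Z[3]=0
i=4: min(r-i=2, Z[2]=4)=2; Z[4]=2
i=5: min(r-i=1, Z[3]=0)=0; Z[5]=0
i=6: i≥r, start 0; Z[6]=0
i=7: i≥r, start 0; Z[7]=1 grow→box=[7,8)
i=8: i≥r, start 0; Z[8]=0
i=9: i≥r, start 0; Z[9]=0
i=10: i≥r, start 0; Z[10]=1 grow→box=[10,11)
i=11: i≥r, start 0; Z[11]=0
i=12: i≥r, start 0; Z[12]=3 grow→box=[12,15)
i=13: min(r-i=2, Z[1]=0)=0; Z[13]=0
i=14: min(r-i=1, Z[2]=4)=1; Z[14]=1
i=15: i≥r, start 0; Z[15]=0
i=16: i≥r, start 0; Z[16]=0
i=17: i≥r, start 0; Z[17]=1 grow→box=[17,18)
i=18: i≥r, start 0; Z[18]=0
i=19: i≥r, start 0; Z[19]=0
i=20: i≥r, start 0; Z[20]=0
i=21: i≥r, start 0; Z[21]=0
i=22: i≥r, start 0; Z[22]=0
i=23: i≥r, start 0; Z[23]=0
i=24: i≥r, start 0; Z[24]=2 grow→box=[24,26)
i=25: min(r-i=1, Z[1]=0)=0; Z[25]=0
i=26: i≥r, start 0; Z[26]=0
i=27: i≥r, start 0; Z[27]=0
i=28: i≥r, start 0; Z[28]=0
i=29: i≥r, start 0; Z[29]=0
i=30: i≥r, start 0; Z[30]=2 grow→box=[30,32)
i=31: min(r-i=1, Z[1]=0)=0; Z[31]=0
i=32: i≥r, start 0; Z[32]=0
i=33: i≥r, start 0; Z[33]=0
i=34: i≥r, start 0; Z[34]=0
i=35: i≥r, start 0; Z[35]=0
i=36: i≥r, start 0; Z[36]=0
i=37: i≥r, start 0; Z[37]=0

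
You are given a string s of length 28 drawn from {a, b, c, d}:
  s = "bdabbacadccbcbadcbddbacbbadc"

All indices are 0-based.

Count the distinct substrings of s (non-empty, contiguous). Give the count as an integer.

363

rank | idx | suffix
   0 |   2 | abbacadccbcbadcbddbacbbadc
   1 |   5 | acadccbcbadcbddbacbbadc
   2 |  21 | acbbadc
   3 |  25 | adc
   4 |  14 | adcbddbacbbadc
   5 |   7 | adccbcbadcbddbacbbadc
   6 |   4 | bacadccbcbadcbddbacbbadc
   7 |  20 | bacbbadc
   8 |  24 | badc
   9 |  13 | badcbddbacbbadc
  10 |   3 | bbacadccbcbadcbddbacbbadc
  11 |  23 | bbadc
  12 |  11 | bcbadcbddbacbbadc
  13 |   0 | bdabbacadccbcbadcbddbacbbadc
  14 |  17 | bddbacbbadc
  15 |  27 | c
  16 |   6 | cadccbcbadcbddbacbbadc
  17 |  12 | cbadcbddbacbbadc
  18 |  22 | cbbadc
  19 |  10 | cbcbadcbddbacbbadc
  20 |  16 | cbddbacbbadc
  21 |   9 | ccbcbadcbddbacbbadc
  22 |   1 | dabbacadccbcbadcbddbacbbadc
  23 |  19 | dbacbbadc
  24 |  26 | dc
  25 |  15 | dcbddbacbbadc
  26 |   8 | dccbcbadcbddbacbbadc
  27 |  18 | ddbacbbadc

SA = [2, 5, 21, 25, 14, 7, 4, 20, 24, 13, 3, 23, 11, 0, 17, 27, 6, 12, 22, 10, 16, 9, 1, 19, 26, 15, 8, 18]
rank  pair      lcp
   1  s[2:],s[5:]  1  'a'
   2  s[5:],s[21:]  2  'ac'
   3  s[21:],s[25:]  1  'a'
   4  s[25:],s[14:]  3  'adc'
   5  s[14:],s[7:]  3  'adc'
   6  s[7:],s[4:]  0  ''
   7  s[4:],s[20:]  3  'bac'
   8  s[20:],s[24:]  2  'ba'
   9  s[24:],s[13:]  4  'badc'
  10  s[13:],s[3:]  1  'b'
  11  s[3:],s[23:]  3  'bba'
  12  s[23:],s[11:]  1  'b'
  13  s[11:],s[0:]  1  'b'
  14  s[0:],s[17:]  2  'bd'
  15  s[17:],s[27:]  0  ''
  16  s[27:],s[6:]  1  'c'
  17  s[6:],s[12:]  1  'c'
  18  s[12:],s[22:]  2  'cb'
  19  s[22:],s[10:]  2  'cb'
  20  s[10:],s[16:]  2  'cb'
  21  s[16:],s[9:]  1  'c'
  22  s[9:],s[1:]  0  ''
  23  s[1:],s[19:]  1  'd'
  24  s[19:],s[26:]  1  'd'
  25  s[26:],s[15:]  2  'dc'
  26  s[15:],s[8:]  2  'dc'
  27  s[8:],s[18:]  1  'd'

n(n+1)/2 = 28·29/2 = 406
Σ LCP = 0 + 1 + 2 + 1 + 3 + 3 + 0 + 3 + 2 + 4 + 1 + 3 + 1 + 1 + 2 + 0 + 1 + 1 + 2 + 2 + 2 + 1 + 0 + 1 + 1 + 2 + 2 + 1 = 43
distinct = 406 − 43 = 363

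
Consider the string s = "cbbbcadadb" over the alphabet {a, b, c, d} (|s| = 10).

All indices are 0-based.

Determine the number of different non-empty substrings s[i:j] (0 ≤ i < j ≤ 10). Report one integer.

47

rank | idx | suffix
   0 |   5 | adadb
   1 |   7 | adb
   2 |   9 | b
   3 |   1 | bbbcadadb
   4 |   2 | bbcadadb
   5 |   3 | bcadadb
   6 |   4 | cadadb
   7 |   0 | cbbbcadadb
   8 |   6 | dadb
   9 |   8 | db

SA = [5, 7, 9, 1, 2, 3, 4, 0, 6, 8]
rank  pair      lcp
   1  s[5:],s[7:]  2  'ad'
   2  s[7:],s[9:]  0  ''
   3  s[9:],s[1:]  1  'b'
   4  s[1:],s[2:]  2  'bb'
   5  s[2:],s[3:]  1  'b'
   6  s[3:],s[4:]  0  ''
   7  s[4:],s[0:]  1  'c'
   8  s[0:],s[6:]  0  ''
   9  s[6:],s[8:]  1  'd'

n(n+1)/2 = 10·11/2 = 55
Σ LCP = 0 + 2 + 0 + 1 + 2 + 1 + 0 + 1 + 0 + 1 = 8
distinct = 55 − 8 = 47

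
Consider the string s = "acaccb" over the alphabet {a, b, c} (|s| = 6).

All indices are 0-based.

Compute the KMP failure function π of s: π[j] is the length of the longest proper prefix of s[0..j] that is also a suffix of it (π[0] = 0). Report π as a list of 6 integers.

[0, 0, 1, 2, 0, 0]

π[0] = 0
j=1 s[j]='c': π[1]=0 (border '')
j=2 s[j]='a': π[2]=1 (border 'a')
j=3 s[j]='c': π[3]=2 (border 'ac')
j=4 s[j]='c': k: 2→0; π[4]=0 (border '')
j=5 s[j]='b': π[5]=0 (border '')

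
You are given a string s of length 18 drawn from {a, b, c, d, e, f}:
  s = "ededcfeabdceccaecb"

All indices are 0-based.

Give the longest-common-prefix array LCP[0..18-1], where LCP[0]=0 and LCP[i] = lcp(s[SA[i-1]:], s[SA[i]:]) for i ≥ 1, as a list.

[0, 1, 0, 1, 0, 1, 1, 1, 1, 0, 2, 1, 0, 1, 2, 1, 2, 0]

rank | idx | suffix
   0 |   7 | abdceccaecb
   1 |  14 | aecb
   2 |  17 | b
   3 |   8 | bdceccaecb
   4 |  13 | caecb
   5 |  16 | cb
   6 |  12 | ccaecb
   7 |  10 | ceccaecb
   8 |   4 | cfeabdceccaecb
   9 |   9 | dceccaecb
  10 |   3 | dcfeabdceccaecb
  11 |   1 | dedcfeabdceccaecb
  12 |   6 | eabdceccaecb
  13 |  15 | ecb
  14 |  11 | eccaecb
  15 |   2 | edcfeabdceccaecb
  16 |   0 | ededcfeabdceccaecb
  17 |   5 | feabdceccaecb

SA = [7, 14, 17, 8, 13, 16, 12, 10, 4, 9, 3, 1, 6, 15, 11, 2, 0, 5]
[i] adj suffixes → lcp
  [1] 7/14 → 1 ('a')
  [2] 14/17 → 0 ('')
  [3] 17/8 → 1 ('b')
  [4] 8/13 → 0 ('')
  [5] 13/16 → 1 ('c')
  [6] 16/12 → 1 ('c')
  [7] 12/10 → 1 ('c')
  [8] 10/4 → 1 ('c')
  [9] 4/9 → 0 ('')
  [10] 9/3 → 2 ('dc')
  [11] 3/1 → 1 ('d')
  [12] 1/6 → 0 ('')
  [13] 6/15 → 1 ('e')
  [14] 15/11 → 2 ('ec')
  [15] 11/2 → 1 ('e')
  [16] 2/0 → 2 ('ed')
  [17] 0/5 → 0 ('')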